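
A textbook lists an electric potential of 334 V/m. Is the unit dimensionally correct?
No

electric potential has SI base units: kg * m^2 / (A * s^3)
V/m does NOT reduce to kg * m^2 / (A * s^3); a valid unit for electric potential would be e.g. V.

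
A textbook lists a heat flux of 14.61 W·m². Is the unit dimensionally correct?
No

heat flux has SI base units: kg / s^3
W·m² does NOT reduce to kg / s^3; a valid unit for heat flux would be e.g. W/m².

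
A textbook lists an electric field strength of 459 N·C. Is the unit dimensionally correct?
No

electric field strength has SI base units: kg * m / (A * s^3)
N·C does NOT reduce to kg * m / (A * s^3); a valid unit for electric field strength would be e.g. V/m.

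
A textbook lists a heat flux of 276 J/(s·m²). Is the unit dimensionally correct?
Yes

heat flux has SI base units: kg / s^3
J/(s·m²) reduces to the same SI base units, so it is a valid unit for heat flux.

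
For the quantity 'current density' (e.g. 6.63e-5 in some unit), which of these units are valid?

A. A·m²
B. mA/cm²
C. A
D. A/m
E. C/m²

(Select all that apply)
B

current density has SI base units: A / m^2

Checking each option against A / m^2:
  A. A·m²: ✗ does not match
  B. mA/cm²: ✓ matches
  C. A: ✗ does not match
  D. A/m: ✗ does not match
  E. C/m²: ✗ does not match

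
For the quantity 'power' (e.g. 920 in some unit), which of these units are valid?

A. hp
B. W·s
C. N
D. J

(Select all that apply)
A

power has SI base units: kg * m^2 / s^3

Checking each option against kg * m^2 / s^3:
  A. hp: ✓ matches
  B. W·s: ✗ does not match
  C. N: ✗ does not match
  D. J: ✗ does not match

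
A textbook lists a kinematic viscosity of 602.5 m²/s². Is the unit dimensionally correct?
No

kinematic viscosity has SI base units: m^2 / s
m²/s² does NOT reduce to m^2 / s; a valid unit for kinematic viscosity would be e.g. m²/s.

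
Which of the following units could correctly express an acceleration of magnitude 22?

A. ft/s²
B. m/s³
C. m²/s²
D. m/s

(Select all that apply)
A

acceleration has SI base units: m / s^2

Checking each option against m / s^2:
  A. ft/s²: ✓ matches
  B. m/s³: ✗ does not match
  C. m²/s²: ✗ does not match
  D. m/s: ✗ does not match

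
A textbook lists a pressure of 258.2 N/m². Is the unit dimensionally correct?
Yes

pressure has SI base units: kg / (m * s^2)
N/m² reduces to the same SI base units, so it is a valid unit for pressure.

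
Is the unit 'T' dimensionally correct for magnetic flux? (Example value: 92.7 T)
No

magnetic flux has SI base units: kg * m^2 / (A * s^2)
T does NOT reduce to kg * m^2 / (A * s^2); a valid unit for magnetic flux would be e.g. Wb.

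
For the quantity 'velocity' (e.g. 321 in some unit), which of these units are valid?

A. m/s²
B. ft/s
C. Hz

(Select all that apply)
B

velocity has SI base units: m / s

Checking each option against m / s:
  A. m/s²: ✗ does not match
  B. ft/s: ✓ matches
  C. Hz: ✗ does not match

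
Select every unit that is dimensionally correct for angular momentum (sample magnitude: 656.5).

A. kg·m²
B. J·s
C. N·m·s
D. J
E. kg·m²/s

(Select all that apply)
B, C, E

angular momentum has SI base units: kg * m^2 / s

Checking each option against kg * m^2 / s:
  A. kg·m²: ✗ does not match
  B. J·s: ✓ matches
  C. N·m·s: ✓ matches
  D. J: ✗ does not match
  E. kg·m²/s: ✓ matches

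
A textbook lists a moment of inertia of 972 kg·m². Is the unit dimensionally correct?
Yes

moment of inertia has SI base units: kg * m^2
kg·m² reduces to the same SI base units, so it is a valid unit for moment of inertia.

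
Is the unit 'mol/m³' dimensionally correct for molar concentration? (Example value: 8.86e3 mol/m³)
Yes

molar concentration has SI base units: mol / m^3
mol/m³ reduces to the same SI base units, so it is a valid unit for molar concentration.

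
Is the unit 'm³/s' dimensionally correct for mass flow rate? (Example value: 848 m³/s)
No

mass flow rate has SI base units: kg / s
m³/s does NOT reduce to kg / s; a valid unit for mass flow rate would be e.g. kg/s.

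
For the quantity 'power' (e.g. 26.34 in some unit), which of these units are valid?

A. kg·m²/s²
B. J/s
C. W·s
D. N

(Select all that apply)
B

power has SI base units: kg * m^2 / s^3

Checking each option against kg * m^2 / s^3:
  A. kg·m²/s²: ✗ does not match
  B. J/s: ✓ matches
  C. W·s: ✗ does not match
  D. N: ✗ does not match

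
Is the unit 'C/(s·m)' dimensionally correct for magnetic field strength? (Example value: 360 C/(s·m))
Yes

magnetic field strength has SI base units: A / m
C/(s·m) reduces to the same SI base units, so it is a valid unit for magnetic field strength.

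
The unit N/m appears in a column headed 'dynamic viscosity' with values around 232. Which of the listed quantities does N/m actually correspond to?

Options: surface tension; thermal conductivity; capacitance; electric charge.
surface tension

dynamic viscosity should have units dimensionally equivalent to kg / (m * s) (e.g. Pa·s).
The given unit 'N/m' reduces to kg / s^2. Of the listed options, that is the dimensionality of surface tension.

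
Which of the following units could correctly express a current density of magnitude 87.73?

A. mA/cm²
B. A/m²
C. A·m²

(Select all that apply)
A, B

current density has SI base units: A / m^2

Checking each option against A / m^2:
  A. mA/cm²: ✓ matches
  B. A/m²: ✓ matches
  C. A·m²: ✗ does not match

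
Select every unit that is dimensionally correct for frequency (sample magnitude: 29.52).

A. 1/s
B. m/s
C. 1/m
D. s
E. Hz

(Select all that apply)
A, E

frequency has SI base units: 1 / s

Checking each option against 1 / s:
  A. 1/s: ✓ matches
  B. m/s: ✗ does not match
  C. 1/m: ✗ does not match
  D. s: ✗ does not match
  E. Hz: ✓ matches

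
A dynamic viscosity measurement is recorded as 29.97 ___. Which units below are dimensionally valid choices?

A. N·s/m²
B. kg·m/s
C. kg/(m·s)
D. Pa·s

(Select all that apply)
A, C, D

dynamic viscosity has SI base units: kg / (m * s)

Checking each option against kg / (m * s):
  A. N·s/m²: ✓ matches
  B. kg·m/s: ✗ does not match
  C. kg/(m·s): ✓ matches
  D. Pa·s: ✓ matches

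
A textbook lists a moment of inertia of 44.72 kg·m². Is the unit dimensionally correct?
Yes

moment of inertia has SI base units: kg * m^2
kg·m² reduces to the same SI base units, so it is a valid unit for moment of inertia.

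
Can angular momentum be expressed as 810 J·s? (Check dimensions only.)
Yes

angular momentum has SI base units: kg * m^2 / s
J·s reduces to the same SI base units, so it is a valid unit for angular momentum.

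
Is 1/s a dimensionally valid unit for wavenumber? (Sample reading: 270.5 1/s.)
No

wavenumber has SI base units: 1 / m
1/s does NOT reduce to 1 / m; a valid unit for wavenumber would be e.g. 1/m.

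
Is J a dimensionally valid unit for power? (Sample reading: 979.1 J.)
No

power has SI base units: kg * m^2 / s^3
J does NOT reduce to kg * m^2 / s^3; a valid unit for power would be e.g. W.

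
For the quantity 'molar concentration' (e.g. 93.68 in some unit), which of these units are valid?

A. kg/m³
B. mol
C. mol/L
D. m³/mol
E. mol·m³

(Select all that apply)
C

molar concentration has SI base units: mol / m^3

Checking each option against mol / m^3:
  A. kg/m³: ✗ does not match
  B. mol: ✗ does not match
  C. mol/L: ✓ matches
  D. m³/mol: ✗ does not match
  E. mol·m³: ✗ does not match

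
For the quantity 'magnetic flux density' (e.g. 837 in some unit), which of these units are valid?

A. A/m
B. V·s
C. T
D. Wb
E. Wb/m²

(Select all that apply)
C, E

magnetic flux density has SI base units: kg / (A * s^2)

Checking each option against kg / (A * s^2):
  A. A/m: ✗ does not match
  B. V·s: ✗ does not match
  C. T: ✓ matches
  D. Wb: ✗ does not match
  E. Wb/m²: ✓ matches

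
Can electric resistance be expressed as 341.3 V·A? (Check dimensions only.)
No

electric resistance has SI base units: kg * m^2 / (A^2 * s^3)
V·A does NOT reduce to kg * m^2 / (A^2 * s^3); a valid unit for electric resistance would be e.g. Ω.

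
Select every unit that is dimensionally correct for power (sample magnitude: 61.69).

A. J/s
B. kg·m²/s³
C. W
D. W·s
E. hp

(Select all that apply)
A, B, C, E

power has SI base units: kg * m^2 / s^3

Checking each option against kg * m^2 / s^3:
  A. J/s: ✓ matches
  B. kg·m²/s³: ✓ matches
  C. W: ✓ matches
  D. W·s: ✗ does not match
  E. hp: ✓ matches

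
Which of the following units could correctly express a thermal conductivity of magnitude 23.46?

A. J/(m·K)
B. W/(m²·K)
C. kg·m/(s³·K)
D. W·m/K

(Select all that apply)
C

thermal conductivity has SI base units: kg * m / (s^3 * K)

Checking each option against kg * m / (s^3 * K):
  A. J/(m·K): ✗ does not match
  B. W/(m²·K): ✗ does not match
  C. kg·m/(s³·K): ✓ matches
  D. W·m/K: ✗ does not match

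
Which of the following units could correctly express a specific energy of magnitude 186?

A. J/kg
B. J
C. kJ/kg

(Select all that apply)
A, C

specific energy has SI base units: m^2 / s^2

Checking each option against m^2 / s^2:
  A. J/kg: ✓ matches
  B. J: ✗ does not match
  C. kJ/kg: ✓ matches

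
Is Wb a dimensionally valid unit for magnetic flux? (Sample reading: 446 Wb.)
Yes

magnetic flux has SI base units: kg * m^2 / (A * s^2)
Wb reduces to the same SI base units, so it is a valid unit for magnetic flux.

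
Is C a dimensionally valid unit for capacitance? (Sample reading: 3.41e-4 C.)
No

capacitance has SI base units: A^2 * s^4 / (kg * m^2)
C does NOT reduce to A^2 * s^4 / (kg * m^2); a valid unit for capacitance would be e.g. F.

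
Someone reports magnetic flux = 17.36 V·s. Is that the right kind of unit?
Yes

magnetic flux has SI base units: kg * m^2 / (A * s^2)
V·s reduces to the same SI base units, so it is a valid unit for magnetic flux.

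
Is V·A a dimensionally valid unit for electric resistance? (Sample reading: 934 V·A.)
No

electric resistance has SI base units: kg * m^2 / (A^2 * s^3)
V·A does NOT reduce to kg * m^2 / (A^2 * s^3); a valid unit for electric resistance would be e.g. Ω.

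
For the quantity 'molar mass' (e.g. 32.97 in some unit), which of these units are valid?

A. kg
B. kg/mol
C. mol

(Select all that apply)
B

molar mass has SI base units: kg / mol

Checking each option against kg / mol:
  A. kg: ✗ does not match
  B. kg/mol: ✓ matches
  C. mol: ✗ does not match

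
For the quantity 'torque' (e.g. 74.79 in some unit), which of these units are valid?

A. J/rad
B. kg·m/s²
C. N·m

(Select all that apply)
A, C

torque has SI base units: kg * m^2 / s^2

Checking each option against kg * m^2 / s^2:
  A. J/rad: ✓ matches
  B. kg·m/s²: ✗ does not match
  C. N·m: ✓ matches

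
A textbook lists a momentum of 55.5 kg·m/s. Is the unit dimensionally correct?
Yes

momentum has SI base units: kg * m / s
kg·m/s reduces to the same SI base units, so it is a valid unit for momentum.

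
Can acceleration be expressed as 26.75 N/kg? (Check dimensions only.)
Yes

acceleration has SI base units: m / s^2
N/kg reduces to the same SI base units, so it is a valid unit for acceleration.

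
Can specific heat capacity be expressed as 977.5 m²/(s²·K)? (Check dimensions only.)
Yes

specific heat capacity has SI base units: m^2 / (s^2 * K)
m²/(s²·K) reduces to the same SI base units, so it is a valid unit for specific heat capacity.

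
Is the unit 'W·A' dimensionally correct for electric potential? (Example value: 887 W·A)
No

electric potential has SI base units: kg * m^2 / (A * s^3)
W·A does NOT reduce to kg * m^2 / (A * s^3); a valid unit for electric potential would be e.g. V.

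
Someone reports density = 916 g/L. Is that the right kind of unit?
Yes

density has SI base units: kg / m^3
g/L reduces to the same SI base units, so it is a valid unit for density.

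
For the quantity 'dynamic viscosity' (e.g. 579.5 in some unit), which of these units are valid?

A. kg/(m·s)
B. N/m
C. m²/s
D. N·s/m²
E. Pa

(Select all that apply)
A, D

dynamic viscosity has SI base units: kg / (m * s)

Checking each option against kg / (m * s):
  A. kg/(m·s): ✓ matches
  B. N/m: ✗ does not match
  C. m²/s: ✗ does not match
  D. N·s/m²: ✓ matches
  E. Pa: ✗ does not match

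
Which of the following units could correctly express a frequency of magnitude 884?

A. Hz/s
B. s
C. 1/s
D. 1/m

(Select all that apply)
C

frequency has SI base units: 1 / s

Checking each option against 1 / s:
  A. Hz/s: ✗ does not match
  B. s: ✗ does not match
  C. 1/s: ✓ matches
  D. 1/m: ✗ does not match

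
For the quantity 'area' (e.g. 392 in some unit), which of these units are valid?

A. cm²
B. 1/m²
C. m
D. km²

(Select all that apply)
A, D

area has SI base units: m^2

Checking each option against m^2:
  A. cm²: ✓ matches
  B. 1/m²: ✗ does not match
  C. m: ✗ does not match
  D. km²: ✓ matches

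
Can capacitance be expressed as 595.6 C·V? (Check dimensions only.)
No

capacitance has SI base units: A^2 * s^4 / (kg * m^2)
C·V does NOT reduce to A^2 * s^4 / (kg * m^2); a valid unit for capacitance would be e.g. F.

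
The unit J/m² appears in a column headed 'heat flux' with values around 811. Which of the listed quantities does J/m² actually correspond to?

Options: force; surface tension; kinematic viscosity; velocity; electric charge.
surface tension

heat flux should have units dimensionally equivalent to kg / s^3 (e.g. W/m²).
The given unit 'J/m²' reduces to kg / s^2. Of the listed options, that is the dimensionality of surface tension.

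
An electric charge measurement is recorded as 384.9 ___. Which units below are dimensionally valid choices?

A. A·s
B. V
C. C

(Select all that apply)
A, C

electric charge has SI base units: A * s

Checking each option against A * s:
  A. A·s: ✓ matches
  B. V: ✗ does not match
  C. C: ✓ matches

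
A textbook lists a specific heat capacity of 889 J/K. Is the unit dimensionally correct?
No

specific heat capacity has SI base units: m^2 / (s^2 * K)
J/K does NOT reduce to m^2 / (s^2 * K); a valid unit for specific heat capacity would be e.g. J/(kg·K).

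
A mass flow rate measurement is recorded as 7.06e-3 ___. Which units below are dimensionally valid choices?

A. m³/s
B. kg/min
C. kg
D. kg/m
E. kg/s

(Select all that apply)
B, E

mass flow rate has SI base units: kg / s

Checking each option against kg / s:
  A. m³/s: ✗ does not match
  B. kg/min: ✓ matches
  C. kg: ✗ does not match
  D. kg/m: ✗ does not match
  E. kg/s: ✓ matches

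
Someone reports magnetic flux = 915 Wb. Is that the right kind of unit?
Yes

magnetic flux has SI base units: kg * m^2 / (A * s^2)
Wb reduces to the same SI base units, so it is a valid unit for magnetic flux.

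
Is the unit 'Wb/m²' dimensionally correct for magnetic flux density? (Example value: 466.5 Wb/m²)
Yes

magnetic flux density has SI base units: kg / (A * s^2)
Wb/m² reduces to the same SI base units, so it is a valid unit for magnetic flux density.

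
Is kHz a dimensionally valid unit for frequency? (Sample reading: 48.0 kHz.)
Yes

frequency has SI base units: 1 / s
kHz reduces to the same SI base units, so it is a valid unit for frequency.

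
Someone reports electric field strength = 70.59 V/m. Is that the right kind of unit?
Yes

electric field strength has SI base units: kg * m / (A * s^3)
V/m reduces to the same SI base units, so it is a valid unit for electric field strength.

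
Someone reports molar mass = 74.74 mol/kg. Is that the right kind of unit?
No

molar mass has SI base units: kg / mol
mol/kg does NOT reduce to kg / mol; a valid unit for molar mass would be e.g. kg/mol.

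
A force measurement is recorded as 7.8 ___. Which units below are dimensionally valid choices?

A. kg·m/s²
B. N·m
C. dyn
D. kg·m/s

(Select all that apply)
A, C

force has SI base units: kg * m / s^2

Checking each option against kg * m / s^2:
  A. kg·m/s²: ✓ matches
  B. N·m: ✗ does not match
  C. dyn: ✓ matches
  D. kg·m/s: ✗ does not match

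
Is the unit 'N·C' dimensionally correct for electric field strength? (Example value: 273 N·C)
No

electric field strength has SI base units: kg * m / (A * s^3)
N·C does NOT reduce to kg * m / (A * s^3); a valid unit for electric field strength would be e.g. V/m.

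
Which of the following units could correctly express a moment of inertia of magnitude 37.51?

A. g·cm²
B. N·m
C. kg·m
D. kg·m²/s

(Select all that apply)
A

moment of inertia has SI base units: kg * m^2

Checking each option against kg * m^2:
  A. g·cm²: ✓ matches
  B. N·m: ✗ does not match
  C. kg·m: ✗ does not match
  D. kg·m²/s: ✗ does not match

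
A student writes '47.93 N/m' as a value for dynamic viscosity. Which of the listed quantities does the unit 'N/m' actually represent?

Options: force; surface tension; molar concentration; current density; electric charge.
surface tension

dynamic viscosity should have units dimensionally equivalent to kg / (m * s) (e.g. Pa·s).
The given unit 'N/m' reduces to kg / s^2. Of the listed options, that is the dimensionality of surface tension.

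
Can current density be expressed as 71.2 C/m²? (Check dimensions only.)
No

current density has SI base units: A / m^2
C/m² does NOT reduce to A / m^2; a valid unit for current density would be e.g. A/m².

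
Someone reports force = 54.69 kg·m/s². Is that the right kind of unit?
Yes

force has SI base units: kg * m / s^2
kg·m/s² reduces to the same SI base units, so it is a valid unit for force.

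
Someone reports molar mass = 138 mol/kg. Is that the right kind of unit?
No

molar mass has SI base units: kg / mol
mol/kg does NOT reduce to kg / mol; a valid unit for molar mass would be e.g. kg/mol.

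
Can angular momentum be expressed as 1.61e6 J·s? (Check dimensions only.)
Yes

angular momentum has SI base units: kg * m^2 / s
J·s reduces to the same SI base units, so it is a valid unit for angular momentum.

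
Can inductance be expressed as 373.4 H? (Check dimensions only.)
Yes

inductance has SI base units: kg * m^2 / (A^2 * s^2)
H reduces to the same SI base units, so it is a valid unit for inductance.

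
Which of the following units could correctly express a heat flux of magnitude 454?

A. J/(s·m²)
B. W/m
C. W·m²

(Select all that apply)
A

heat flux has SI base units: kg / s^3

Checking each option against kg / s^3:
  A. J/(s·m²): ✓ matches
  B. W/m: ✗ does not match
  C. W·m²: ✗ does not match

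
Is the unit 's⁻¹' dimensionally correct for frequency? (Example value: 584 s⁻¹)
Yes

frequency has SI base units: 1 / s
s⁻¹ reduces to the same SI base units, so it is a valid unit for frequency.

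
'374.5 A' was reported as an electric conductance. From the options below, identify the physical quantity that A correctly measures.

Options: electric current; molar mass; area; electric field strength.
electric current

electric conductance should have units dimensionally equivalent to A^2 * s^3 / (kg * m^2) (e.g. S).
The given unit 'A' reduces to A. Of the listed options, that is the dimensionality of electric current.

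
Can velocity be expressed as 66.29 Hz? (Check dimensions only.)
No

velocity has SI base units: m / s
Hz does NOT reduce to m / s; a valid unit for velocity would be e.g. m/s.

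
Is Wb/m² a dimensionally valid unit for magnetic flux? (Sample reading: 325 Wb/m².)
No

magnetic flux has SI base units: kg * m^2 / (A * s^2)
Wb/m² does NOT reduce to kg * m^2 / (A * s^2); a valid unit for magnetic flux would be e.g. Wb.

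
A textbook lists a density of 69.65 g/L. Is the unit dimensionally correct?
Yes

density has SI base units: kg / m^3
g/L reduces to the same SI base units, so it is a valid unit for density.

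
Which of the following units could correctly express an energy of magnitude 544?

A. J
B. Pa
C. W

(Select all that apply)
A

energy has SI base units: kg * m^2 / s^2

Checking each option against kg * m^2 / s^2:
  A. J: ✓ matches
  B. Pa: ✗ does not match
  C. W: ✗ does not match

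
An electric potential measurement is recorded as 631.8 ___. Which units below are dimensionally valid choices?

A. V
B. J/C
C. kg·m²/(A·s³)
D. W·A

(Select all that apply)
A, B, C

electric potential has SI base units: kg * m^2 / (A * s^3)

Checking each option against kg * m^2 / (A * s^3):
  A. V: ✓ matches
  B. J/C: ✓ matches
  C. kg·m²/(A·s³): ✓ matches
  D. W·A: ✗ does not match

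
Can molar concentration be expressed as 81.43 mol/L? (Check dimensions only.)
Yes

molar concentration has SI base units: mol / m^3
mol/L reduces to the same SI base units, so it is a valid unit for molar concentration.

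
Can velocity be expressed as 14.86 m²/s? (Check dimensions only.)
No

velocity has SI base units: m / s
m²/s does NOT reduce to m / s; a valid unit for velocity would be e.g. m/s.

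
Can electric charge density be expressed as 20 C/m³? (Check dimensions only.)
Yes

electric charge density has SI base units: A * s / m^3
C/m³ reduces to the same SI base units, so it is a valid unit for electric charge density.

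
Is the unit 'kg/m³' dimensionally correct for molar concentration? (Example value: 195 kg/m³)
No

molar concentration has SI base units: mol / m^3
kg/m³ does NOT reduce to mol / m^3; a valid unit for molar concentration would be e.g. mol/m³.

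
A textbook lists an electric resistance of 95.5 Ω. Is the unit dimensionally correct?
Yes

electric resistance has SI base units: kg * m^2 / (A^2 * s^3)
Ω reduces to the same SI base units, so it is a valid unit for electric resistance.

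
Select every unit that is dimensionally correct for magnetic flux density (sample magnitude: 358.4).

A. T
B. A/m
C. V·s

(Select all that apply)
A

magnetic flux density has SI base units: kg / (A * s^2)

Checking each option against kg / (A * s^2):
  A. T: ✓ matches
  B. A/m: ✗ does not match
  C. V·s: ✗ does not match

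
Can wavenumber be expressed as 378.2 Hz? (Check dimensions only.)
No

wavenumber has SI base units: 1 / m
Hz does NOT reduce to 1 / m; a valid unit for wavenumber would be e.g. 1/m.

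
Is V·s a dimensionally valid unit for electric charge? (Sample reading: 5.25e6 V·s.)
No

electric charge has SI base units: A * s
V·s does NOT reduce to A * s; a valid unit for electric charge would be e.g. C.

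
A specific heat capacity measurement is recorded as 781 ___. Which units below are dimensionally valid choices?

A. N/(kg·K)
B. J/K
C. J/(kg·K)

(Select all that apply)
C

specific heat capacity has SI base units: m^2 / (s^2 * K)

Checking each option against m^2 / (s^2 * K):
  A. N/(kg·K): ✗ does not match
  B. J/K: ✗ does not match
  C. J/(kg·K): ✓ matches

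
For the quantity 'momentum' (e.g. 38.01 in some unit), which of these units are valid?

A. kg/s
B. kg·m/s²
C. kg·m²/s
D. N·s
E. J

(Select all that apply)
D

momentum has SI base units: kg * m / s

Checking each option against kg * m / s:
  A. kg/s: ✗ does not match
  B. kg·m/s²: ✗ does not match
  C. kg·m²/s: ✗ does not match
  D. N·s: ✓ matches
  E. J: ✗ does not match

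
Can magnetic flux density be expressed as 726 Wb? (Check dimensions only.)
No

magnetic flux density has SI base units: kg / (A * s^2)
Wb does NOT reduce to kg / (A * s^2); a valid unit for magnetic flux density would be e.g. T.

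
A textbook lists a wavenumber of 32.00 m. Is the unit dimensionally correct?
No

wavenumber has SI base units: 1 / m
m does NOT reduce to 1 / m; a valid unit for wavenumber would be e.g. 1/m.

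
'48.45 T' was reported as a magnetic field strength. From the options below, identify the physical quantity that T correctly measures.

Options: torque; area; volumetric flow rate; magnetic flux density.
magnetic flux density

magnetic field strength should have units dimensionally equivalent to A / m (e.g. A/m).
The given unit 'T' reduces to kg / (A * s^2). Of the listed options, that is the dimensionality of magnetic flux density.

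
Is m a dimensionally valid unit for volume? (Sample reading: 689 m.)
No

volume has SI base units: m^3
m does NOT reduce to m^3; a valid unit for volume would be e.g. m³.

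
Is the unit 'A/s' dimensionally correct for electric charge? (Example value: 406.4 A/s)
No

electric charge has SI base units: A * s
A/s does NOT reduce to A * s; a valid unit for electric charge would be e.g. C.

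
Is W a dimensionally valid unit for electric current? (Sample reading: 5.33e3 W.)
No

electric current has SI base units: A
W does NOT reduce to A; a valid unit for electric current would be e.g. A.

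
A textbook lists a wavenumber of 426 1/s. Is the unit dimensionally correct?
No

wavenumber has SI base units: 1 / m
1/s does NOT reduce to 1 / m; a valid unit for wavenumber would be e.g. 1/m.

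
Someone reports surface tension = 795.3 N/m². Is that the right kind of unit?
No

surface tension has SI base units: kg / s^2
N/m² does NOT reduce to kg / s^2; a valid unit for surface tension would be e.g. N/m.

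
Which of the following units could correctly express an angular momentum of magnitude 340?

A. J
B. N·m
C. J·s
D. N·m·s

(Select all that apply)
C, D

angular momentum has SI base units: kg * m^2 / s

Checking each option against kg * m^2 / s:
  A. J: ✗ does not match
  B. N·m: ✗ does not match
  C. J·s: ✓ matches
  D. N·m·s: ✓ matches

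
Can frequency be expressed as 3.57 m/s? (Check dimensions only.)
No

frequency has SI base units: 1 / s
m/s does NOT reduce to 1 / s; a valid unit for frequency would be e.g. Hz.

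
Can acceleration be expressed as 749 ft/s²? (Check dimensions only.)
Yes

acceleration has SI base units: m / s^2
ft/s² reduces to the same SI base units, so it is a valid unit for acceleration.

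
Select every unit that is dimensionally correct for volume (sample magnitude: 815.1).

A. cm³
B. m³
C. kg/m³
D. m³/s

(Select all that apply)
A, B

volume has SI base units: m^3

Checking each option against m^3:
  A. cm³: ✓ matches
  B. m³: ✓ matches
  C. kg/m³: ✗ does not match
  D. m³/s: ✗ does not match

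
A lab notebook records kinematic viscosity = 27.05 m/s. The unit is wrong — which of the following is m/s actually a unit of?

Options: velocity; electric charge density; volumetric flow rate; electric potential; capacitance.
velocity

kinematic viscosity should have units dimensionally equivalent to m^2 / s (e.g. m²/s).
The given unit 'm/s' reduces to m / s. Of the listed options, that is the dimensionality of velocity.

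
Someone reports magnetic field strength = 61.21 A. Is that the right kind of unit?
No

magnetic field strength has SI base units: A / m
A does NOT reduce to A / m; a valid unit for magnetic field strength would be e.g. A/m.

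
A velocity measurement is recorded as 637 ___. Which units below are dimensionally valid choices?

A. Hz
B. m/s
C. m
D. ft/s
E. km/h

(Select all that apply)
B, D, E

velocity has SI base units: m / s

Checking each option against m / s:
  A. Hz: ✗ does not match
  B. m/s: ✓ matches
  C. m: ✗ does not match
  D. ft/s: ✓ matches
  E. km/h: ✓ matches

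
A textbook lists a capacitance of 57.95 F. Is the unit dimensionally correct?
Yes

capacitance has SI base units: A^2 * s^4 / (kg * m^2)
F reduces to the same SI base units, so it is a valid unit for capacitance.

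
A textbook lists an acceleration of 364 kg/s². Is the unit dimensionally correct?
No

acceleration has SI base units: m / s^2
kg/s² does NOT reduce to m / s^2; a valid unit for acceleration would be e.g. m/s².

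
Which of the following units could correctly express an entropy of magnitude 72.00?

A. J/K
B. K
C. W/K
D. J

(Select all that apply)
A

entropy has SI base units: kg * m^2 / (s^2 * K)

Checking each option against kg * m^2 / (s^2 * K):
  A. J/K: ✓ matches
  B. K: ✗ does not match
  C. W/K: ✗ does not match
  D. J: ✗ does not match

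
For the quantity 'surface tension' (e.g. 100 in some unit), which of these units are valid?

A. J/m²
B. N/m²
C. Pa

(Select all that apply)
A

surface tension has SI base units: kg / s^2

Checking each option against kg / s^2:
  A. J/m²: ✓ matches
  B. N/m²: ✗ does not match
  C. Pa: ✗ does not match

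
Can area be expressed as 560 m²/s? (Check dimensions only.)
No

area has SI base units: m^2
m²/s does NOT reduce to m^2; a valid unit for area would be e.g. m².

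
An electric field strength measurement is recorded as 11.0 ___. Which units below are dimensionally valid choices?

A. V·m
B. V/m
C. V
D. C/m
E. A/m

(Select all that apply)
B

electric field strength has SI base units: kg * m / (A * s^3)

Checking each option against kg * m / (A * s^3):
  A. V·m: ✗ does not match
  B. V/m: ✓ matches
  C. V: ✗ does not match
  D. C/m: ✗ does not match
  E. A/m: ✗ does not match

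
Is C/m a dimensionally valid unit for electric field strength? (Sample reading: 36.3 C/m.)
No

electric field strength has SI base units: kg * m / (A * s^3)
C/m does NOT reduce to kg * m / (A * s^3); a valid unit for electric field strength would be e.g. V/m.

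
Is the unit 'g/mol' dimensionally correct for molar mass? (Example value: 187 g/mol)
Yes

molar mass has SI base units: kg / mol
g/mol reduces to the same SI base units, so it is a valid unit for molar mass.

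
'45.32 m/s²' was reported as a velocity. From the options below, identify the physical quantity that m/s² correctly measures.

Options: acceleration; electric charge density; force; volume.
acceleration

velocity should have units dimensionally equivalent to m / s (e.g. m/s).
The given unit 'm/s²' reduces to m / s^2. Of the listed options, that is the dimensionality of acceleration.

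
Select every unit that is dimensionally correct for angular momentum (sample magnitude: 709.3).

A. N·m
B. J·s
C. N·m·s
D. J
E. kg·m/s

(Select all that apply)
B, C

angular momentum has SI base units: kg * m^2 / s

Checking each option against kg * m^2 / s:
  A. N·m: ✗ does not match
  B. J·s: ✓ matches
  C. N·m·s: ✓ matches
  D. J: ✗ does not match
  E. kg·m/s: ✗ does not match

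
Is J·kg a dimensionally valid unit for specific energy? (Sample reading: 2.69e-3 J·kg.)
No

specific energy has SI base units: m^2 / s^2
J·kg does NOT reduce to m^2 / s^2; a valid unit for specific energy would be e.g. J/kg.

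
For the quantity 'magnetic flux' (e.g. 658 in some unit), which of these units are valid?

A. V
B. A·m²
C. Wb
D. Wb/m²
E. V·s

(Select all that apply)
C, E

magnetic flux has SI base units: kg * m^2 / (A * s^2)

Checking each option against kg * m^2 / (A * s^2):
  A. V: ✗ does not match
  B. A·m²: ✗ does not match
  C. Wb: ✓ matches
  D. Wb/m²: ✗ does not match
  E. V·s: ✓ matches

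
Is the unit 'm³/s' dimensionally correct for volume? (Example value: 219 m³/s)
No

volume has SI base units: m^3
m³/s does NOT reduce to m^3; a valid unit for volume would be e.g. m³.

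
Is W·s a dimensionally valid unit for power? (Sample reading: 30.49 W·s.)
No

power has SI base units: kg * m^2 / s^3
W·s does NOT reduce to kg * m^2 / s^3; a valid unit for power would be e.g. W.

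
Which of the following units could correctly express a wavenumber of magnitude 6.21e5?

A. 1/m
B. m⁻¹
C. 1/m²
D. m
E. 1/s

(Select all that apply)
A, B

wavenumber has SI base units: 1 / m

Checking each option against 1 / m:
  A. 1/m: ✓ matches
  B. m⁻¹: ✓ matches
  C. 1/m²: ✗ does not match
  D. m: ✗ does not match
  E. 1/s: ✗ does not match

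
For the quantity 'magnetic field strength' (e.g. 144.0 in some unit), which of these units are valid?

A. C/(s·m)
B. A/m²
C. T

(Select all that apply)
A

magnetic field strength has SI base units: A / m

Checking each option against A / m:
  A. C/(s·m): ✓ matches
  B. A/m²: ✗ does not match
  C. T: ✗ does not match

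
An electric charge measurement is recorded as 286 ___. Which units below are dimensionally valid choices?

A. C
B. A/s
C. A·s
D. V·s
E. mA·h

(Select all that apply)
A, C, E

electric charge has SI base units: A * s

Checking each option against A * s:
  A. C: ✓ matches
  B. A/s: ✗ does not match
  C. A·s: ✓ matches
  D. V·s: ✗ does not match
  E. mA·h: ✓ matches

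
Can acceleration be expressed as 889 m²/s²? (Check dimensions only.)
No

acceleration has SI base units: m / s^2
m²/s² does NOT reduce to m / s^2; a valid unit for acceleration would be e.g. m/s².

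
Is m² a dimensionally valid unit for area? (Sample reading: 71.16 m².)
Yes

area has SI base units: m^2
m² reduces to the same SI base units, so it is a valid unit for area.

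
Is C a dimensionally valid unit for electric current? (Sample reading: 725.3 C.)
No

electric current has SI base units: A
C does NOT reduce to A; a valid unit for electric current would be e.g. A.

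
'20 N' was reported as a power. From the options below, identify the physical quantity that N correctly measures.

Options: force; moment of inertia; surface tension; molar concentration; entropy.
force

power should have units dimensionally equivalent to kg * m^2 / s^3 (e.g. W).
The given unit 'N' reduces to kg * m / s^2. Of the listed options, that is the dimensionality of force.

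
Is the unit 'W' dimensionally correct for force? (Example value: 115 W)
No

force has SI base units: kg * m / s^2
W does NOT reduce to kg * m / s^2; a valid unit for force would be e.g. N.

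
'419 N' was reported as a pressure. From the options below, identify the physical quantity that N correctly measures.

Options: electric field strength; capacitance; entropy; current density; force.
force

pressure should have units dimensionally equivalent to kg / (m * s^2) (e.g. Pa).
The given unit 'N' reduces to kg * m / s^2. Of the listed options, that is the dimensionality of force.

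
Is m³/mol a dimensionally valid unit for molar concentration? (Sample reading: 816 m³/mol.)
No

molar concentration has SI base units: mol / m^3
m³/mol does NOT reduce to mol / m^3; a valid unit for molar concentration would be e.g. mol/m³.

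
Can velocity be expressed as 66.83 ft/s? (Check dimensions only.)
Yes

velocity has SI base units: m / s
ft/s reduces to the same SI base units, so it is a valid unit for velocity.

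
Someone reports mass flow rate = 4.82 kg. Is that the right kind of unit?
No

mass flow rate has SI base units: kg / s
kg does NOT reduce to kg / s; a valid unit for mass flow rate would be e.g. kg/s.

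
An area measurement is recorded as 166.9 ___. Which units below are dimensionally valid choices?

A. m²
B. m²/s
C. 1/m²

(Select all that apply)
A

area has SI base units: m^2

Checking each option against m^2:
  A. m²: ✓ matches
  B. m²/s: ✗ does not match
  C. 1/m²: ✗ does not match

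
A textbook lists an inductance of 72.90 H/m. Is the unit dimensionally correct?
No

inductance has SI base units: kg * m^2 / (A^2 * s^2)
H/m does NOT reduce to kg * m^2 / (A^2 * s^2); a valid unit for inductance would be e.g. H.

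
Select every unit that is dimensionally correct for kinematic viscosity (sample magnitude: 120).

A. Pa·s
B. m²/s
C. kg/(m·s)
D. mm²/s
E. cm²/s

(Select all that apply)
B, D, E

kinematic viscosity has SI base units: m^2 / s

Checking each option against m^2 / s:
  A. Pa·s: ✗ does not match
  B. m²/s: ✓ matches
  C. kg/(m·s): ✗ does not match
  D. mm²/s: ✓ matches
  E. cm²/s: ✓ matches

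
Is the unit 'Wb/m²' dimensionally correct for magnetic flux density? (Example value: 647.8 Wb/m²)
Yes

magnetic flux density has SI base units: kg / (A * s^2)
Wb/m² reduces to the same SI base units, so it is a valid unit for magnetic flux density.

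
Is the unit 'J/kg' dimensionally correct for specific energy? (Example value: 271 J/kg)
Yes

specific energy has SI base units: m^2 / s^2
J/kg reduces to the same SI base units, so it is a valid unit for specific energy.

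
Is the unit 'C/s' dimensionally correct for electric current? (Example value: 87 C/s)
Yes

electric current has SI base units: A
C/s reduces to the same SI base units, so it is a valid unit for electric current.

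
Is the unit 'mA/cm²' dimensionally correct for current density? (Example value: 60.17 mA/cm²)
Yes

current density has SI base units: A / m^2
mA/cm² reduces to the same SI base units, so it is a valid unit for current density.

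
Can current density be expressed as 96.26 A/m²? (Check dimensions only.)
Yes

current density has SI base units: A / m^2
A/m² reduces to the same SI base units, so it is a valid unit for current density.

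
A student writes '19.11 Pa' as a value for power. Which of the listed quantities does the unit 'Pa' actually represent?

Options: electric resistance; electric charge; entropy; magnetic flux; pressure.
pressure

power should have units dimensionally equivalent to kg * m^2 / s^3 (e.g. W).
The given unit 'Pa' reduces to kg / (m * s^2). Of the listed options, that is the dimensionality of pressure.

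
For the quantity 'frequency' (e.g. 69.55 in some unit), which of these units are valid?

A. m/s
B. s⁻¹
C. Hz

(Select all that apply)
B, C

frequency has SI base units: 1 / s

Checking each option against 1 / s:
  A. m/s: ✗ does not match
  B. s⁻¹: ✓ matches
  C. Hz: ✓ matches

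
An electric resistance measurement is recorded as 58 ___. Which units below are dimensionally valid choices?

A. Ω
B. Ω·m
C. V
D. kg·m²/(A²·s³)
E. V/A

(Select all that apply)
A, D, E

electric resistance has SI base units: kg * m^2 / (A^2 * s^3)

Checking each option against kg * m^2 / (A^2 * s^3):
  A. Ω: ✓ matches
  B. Ω·m: ✗ does not match
  C. V: ✗ does not match
  D. kg·m²/(A²·s³): ✓ matches
  E. V/A: ✓ matches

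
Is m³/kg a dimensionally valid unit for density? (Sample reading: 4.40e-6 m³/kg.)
No

density has SI base units: kg / m^3
m³/kg does NOT reduce to kg / m^3; a valid unit for density would be e.g. kg/m³.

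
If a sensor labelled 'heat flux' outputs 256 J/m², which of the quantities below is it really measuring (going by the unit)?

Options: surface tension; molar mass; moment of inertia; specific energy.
surface tension

heat flux should have units dimensionally equivalent to kg / s^3 (e.g. W/m²).
The given unit 'J/m²' reduces to kg / s^2. Of the listed options, that is the dimensionality of surface tension.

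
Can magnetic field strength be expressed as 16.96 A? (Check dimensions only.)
No

magnetic field strength has SI base units: A / m
A does NOT reduce to A / m; a valid unit for magnetic field strength would be e.g. A/m.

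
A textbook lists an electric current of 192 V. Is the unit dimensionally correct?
No

electric current has SI base units: A
V does NOT reduce to A; a valid unit for electric current would be e.g. A.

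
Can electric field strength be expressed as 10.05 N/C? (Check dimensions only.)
Yes

electric field strength has SI base units: kg * m / (A * s^3)
N/C reduces to the same SI base units, so it is a valid unit for electric field strength.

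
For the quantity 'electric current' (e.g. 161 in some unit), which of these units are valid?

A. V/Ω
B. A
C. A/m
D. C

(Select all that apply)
A, B

electric current has SI base units: A

Checking each option against A:
  A. V/Ω: ✓ matches
  B. A: ✓ matches
  C. A/m: ✗ does not match
  D. C: ✗ does not match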